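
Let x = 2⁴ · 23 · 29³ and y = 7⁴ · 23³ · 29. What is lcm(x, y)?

max exponent per prime: 2⁴ · 7⁴ · 23³ · 29³ = 11399600834608

11399600834608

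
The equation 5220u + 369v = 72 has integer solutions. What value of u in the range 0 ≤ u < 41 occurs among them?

15

Reduce mod 369: 5220u ≡ 72 (mod 369). With g = gcd(5220, 369) = 9 dividing 72, divide through: 580u ≡ 8 (mod 41).
Since gcd(580, 41) = 1, u ≡ 8·(580)⁻¹ ≡ 15 (mod 41). Smallest non-negative: 15.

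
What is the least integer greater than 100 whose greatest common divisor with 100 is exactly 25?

125

100 = 25·4. Any k with gcd(k, 100) = 25 is a multiple of 25, say 25s, with s coprime to 4.
Need s > 100/25, so s ≥ 5. First s ≥ 5 with gcd(s, 4) = 1 is s = 5. Thus k = 25·5 = 125.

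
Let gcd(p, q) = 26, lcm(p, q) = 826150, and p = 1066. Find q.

20150

Using pq = gcd(p,q)·lcm(p,q) = 26·826150 = 21479900, we get q = 21479900/1066 = 20150.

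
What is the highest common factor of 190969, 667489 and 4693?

190969 = 19² · 23²; 667489 = 19² · 43²; 4693 = 13 · 19²
gcd takes min exponent of each prime: 19² = 361

361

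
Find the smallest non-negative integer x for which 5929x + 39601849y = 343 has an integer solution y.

gcd(5929, 39601849) = 49 (Euclid: 39601849 = 6679·5929 + 2058; 5929 = 2·2058 + 1813; 2058 = 1·1813 + 245; 1813 = 7·245 + 98; 245 = 2·98 + 49; 98 = 2·49 + 0), and 49 | 343.
Extended Euclid: 5929·(-327288) + 39601849·(49) = 49. Scale by 7: x₀ = -2291016.
General solution x = x₀ + 808201t; reducing mod 808201 gives x = 133587 (and y = -20).

133587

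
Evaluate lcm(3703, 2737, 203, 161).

3703 = 7 · 23²; 2737 = 7 · 17 · 23; 203 = 7 · 29; 161 = 7 · 23
lcm takes max exponent of each prime: 7 · 17 · 23² · 29 = 1825579

1825579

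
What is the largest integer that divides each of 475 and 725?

25

Euclid: 725 = 1·475 + 250; 475 = 1·250 + 225; 250 = 1·225 + 25; 225 = 9·25 + 0. Last nonzero remainder: 25.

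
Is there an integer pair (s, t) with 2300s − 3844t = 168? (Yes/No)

By Bézout, 2300s − 3844t = 168 has integer solutions iff gcd(2300, 3844) | 168.
Euclid: 3844 = 1·2300 + 1544; 2300 = 1·1544 + 756; 1544 = 2·756 + 32; 756 = 23·32 + 20; 32 = 1·20 + 12; 20 = 1·12 + 8; 12 = 1·8 + 4; 8 = 2·4 + 0. gcd = 4; 168 mod 4 = 0. Yes.

Yes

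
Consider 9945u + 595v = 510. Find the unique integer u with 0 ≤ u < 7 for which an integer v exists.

Euclid: 9945 = 16·595 + 425; 595 = 1·425 + 170; 425 = 2·170 + 85; 170 = 2·85 + 0 → gcd = 85; 510 = 85·6.
Back-substitution yields 9945·(3) + 595·(-50) = 85, so one solution is u = 3·6 = 18, v = -50·6 = -300.
Solutions in u differ by 595/85 = 7; the one in [0, 7) is 18 mod 7 = 4.

4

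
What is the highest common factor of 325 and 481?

13

325 = 5² · 13
481 = 13 · 37
Common: 13 = 13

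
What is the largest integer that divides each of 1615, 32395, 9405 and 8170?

95

gcd(1615, 32395): 32395 = 20·1615 + 95; 1615 = 17·95 + 0 → 95
gcd(95, 9405): 9405 = 99·95 + 0 → 95
gcd(95, 8170): 8170 = 86·95 + 0 → 95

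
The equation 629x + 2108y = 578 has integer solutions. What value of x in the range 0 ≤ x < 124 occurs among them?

gcd(629, 2108) = 17 (Euclid: 2108 = 3·629 + 221; 629 = 2·221 + 187; 221 = 1·187 + 34; 187 = 5·34 + 17; 34 = 2·17 + 0), and 17 | 578.
Extended Euclid: 629·(57) + 2108·(-17) = 17. Scale by 34: x₀ = 1938.
General solution x = x₀ + 124t; reducing mod 124 gives x = 78 (and y = -23).

78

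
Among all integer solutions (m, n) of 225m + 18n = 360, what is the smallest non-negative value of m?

Euclid: 225 = 12·18 + 9; 18 = 2·9 + 0 → gcd = 9; 360 = 9·40.
Back-substitution yields 225·(1) + 18·(-12) = 9, so one solution is m = 1·40 = 40, n = -12·40 = -480.
Solutions in m differ by 18/9 = 2; the one in [0, 2) is 40 mod 2 = 0.

0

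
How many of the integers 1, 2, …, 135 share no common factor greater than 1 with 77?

105

Prime factors of 77: 7, 11. Count integers ≤ 135 divisible by none of them.
By inclusion–exclusion: 135 − ⌊135/7⌋ − ⌊135/11⌋ + ⌊135/77⌋ = 105.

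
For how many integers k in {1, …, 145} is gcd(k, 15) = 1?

77

15 = 3·5. Inclusion–exclusion on these primes:
145 − ⌊145/3⌋ − ⌊145/5⌋ + ⌊145/15⌋ = 77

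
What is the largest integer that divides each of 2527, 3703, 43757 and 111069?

gcd(2527, 3703): 3703 = 1·2527 + 1176; 2527 = 2·1176 + 175; 1176 = 6·175 + 126; 175 = 1·126 + 49; 126 = 2·49 + 28; 49 = 1·28 + 21; 28 = 1·21 + 7; 21 = 3·7 + 0 → 7
gcd(7, 43757): 43757 = 6251·7 + 0 → 7
gcd(7, 111069): 111069 = 15867·7 + 0 → 7

7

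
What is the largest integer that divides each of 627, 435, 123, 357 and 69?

3

627 = 3 · 11 · 19; 435 = 3 · 5 · 29; 123 = 3 · 41; 357 = 3 · 7 · 17; 69 = 3 · 23
gcd takes min exponent of each prime: 3 = 3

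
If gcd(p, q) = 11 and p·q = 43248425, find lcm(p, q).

3931675

For any two positive integers, gcd × lcm equals their product. Hence lcm = 43248425 / 11 = 3931675.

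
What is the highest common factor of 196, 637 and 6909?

gcd(196, 637): 637 = 3·196 + 49; 196 = 4·49 + 0 → 49
gcd(49, 6909): 6909 = 141·49 + 0 → 49

49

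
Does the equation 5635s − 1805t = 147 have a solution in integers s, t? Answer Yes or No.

No

By Bézout, 5635s − 1805t = 147 has integer solutions iff gcd(5635, 1805) | 147.
Euclid: 5635 = 3·1805 + 220; 1805 = 8·220 + 45; 220 = 4·45 + 40; 45 = 1·40 + 5; 40 = 8·5 + 0. gcd = 5; 147 mod 5 = 2. No.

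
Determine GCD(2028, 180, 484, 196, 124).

4

2028 = 2² · 3 · 13²; 180 = 2² · 3² · 5; 484 = 2² · 11²; 196 = 2² · 7²; 124 = 2² · 31
gcd takes min exponent of each prime: 2² = 4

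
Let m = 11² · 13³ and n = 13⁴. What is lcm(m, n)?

max exponent per prime: 11² · 13⁴ = 3455881

3455881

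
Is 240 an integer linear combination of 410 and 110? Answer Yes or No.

gcd(410, 110): 410 = 3·110 + 80; 110 = 1·80 + 30; 80 = 2·30 + 20; 30 = 1·20 + 10; 20 = 2·10 + 0 → 10
10 divides 240, so a solution exists.

Yes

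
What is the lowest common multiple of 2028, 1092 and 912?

lcm(2028, 1092) = 2028·1092/gcd = 2214576/156 = 14196
lcm(14196, 912) = 14196·912/gcd = 12946752/12 = 1078896

1078896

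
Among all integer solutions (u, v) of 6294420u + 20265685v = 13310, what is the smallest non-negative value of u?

25918

gcd(6294420, 20265685) = 605 (Euclid: 20265685 = 3·6294420 + 1382425; 6294420 = 4·1382425 + 764720; 1382425 = 1·764720 + 617705; 764720 = 1·617705 + 147015; 617705 = 4·147015 + 29645; 147015 = 4·29645 + 28435; 29645 = 1·28435 + 1210; 28435 = 23·1210 + 605; 1210 = 2·605 + 0), and 605 | 13310.
Extended Euclid: 6294420·(16404) + 20265685·(-5095) = 605. Scale by 22: u₀ = 360888.
General solution u = u₀ + 33497t; reducing mod 33497 gives u = 25918 (and v = -8050).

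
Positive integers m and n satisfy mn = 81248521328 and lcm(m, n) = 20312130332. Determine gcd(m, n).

From gcd × lcm = mn: gcd = 81248521328 / 20312130332 = 4.

4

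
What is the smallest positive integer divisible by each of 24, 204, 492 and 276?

384744

24 = 2³ · 3; 204 = 2² · 3 · 17; 492 = 2² · 3 · 41; 276 = 2² · 3 · 23
lcm takes max exponent of each prime: 2³ · 3 · 17 · 23 · 41 = 384744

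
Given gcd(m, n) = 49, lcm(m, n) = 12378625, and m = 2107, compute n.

287875

Using mn = gcd(m,n)·lcm(m,n) = 49·12378625 = 606552625, we get n = 606552625/2107 = 287875.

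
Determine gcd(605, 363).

121

605 = 5 · 11²
363 = 3 · 11²
Common: 11² = 121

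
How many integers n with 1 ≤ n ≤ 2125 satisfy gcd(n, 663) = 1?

Prime factors of 663: 3, 13, 17. Count integers ≤ 2125 divisible by none of them.
By inclusion–exclusion: 2125 − ⌊2125/3⌋ − ⌊2125/13⌋ − ⌊2125/17⌋ + ⌊2125/39⌋ + ⌊2125/51⌋ + ⌊2125/221⌋ − ⌊2125/663⌋ = 1230.

1230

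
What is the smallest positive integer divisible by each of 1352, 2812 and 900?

1352 = 2³ · 13²; 2812 = 2² · 19 · 37; 900 = 2² · 3² · 5²
lcm takes max exponent of each prime: 2³ · 3² · 5² · 13² · 19 · 37 = 213852600

213852600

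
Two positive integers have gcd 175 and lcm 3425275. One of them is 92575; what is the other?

6475

Using pq = gcd(p,q)·lcm(p,q) = 175·3425275 = 599423125, we get q = 599423125/92575 = 6475.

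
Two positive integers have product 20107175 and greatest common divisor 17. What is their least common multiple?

1182775

gcd·lcm = product, so lcm = 20107175/17 = 1182775.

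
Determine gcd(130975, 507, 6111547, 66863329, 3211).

169

130975 = 5² · 13² · 31; 507 = 3 · 13²; 6111547 = 13² · 29² · 43; 66863329 = 13² · 17² · 37²; 3211 = 13² · 19
gcd takes min exponent of each prime: 13² = 169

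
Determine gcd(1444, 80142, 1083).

361

gcd(1444, 80142): 80142 = 55·1444 + 722; 1444 = 2·722 + 0 → 722
gcd(722, 1083): 1083 = 1·722 + 361; 722 = 2·361 + 0 → 361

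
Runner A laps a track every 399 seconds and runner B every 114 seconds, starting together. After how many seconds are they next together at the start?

798

399 = 3 · 7 · 19; 114 = 2 · 3 · 19
max exponents: 2 · 3 · 7 · 19 = 798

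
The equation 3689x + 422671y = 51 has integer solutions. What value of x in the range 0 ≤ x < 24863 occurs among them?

6760

Reduce mod 422671: 3689x ≡ 51 (mod 422671). With g = gcd(3689, 422671) = 17 dividing 51, divide through: 217x ≡ 3 (mod 24863).
Since gcd(217, 24863) = 1, x ≡ 3·(217)⁻¹ ≡ 6760 (mod 24863). Smallest non-negative: 6760.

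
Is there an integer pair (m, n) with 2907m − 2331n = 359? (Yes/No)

By Bézout, 2907m − 2331n = 359 has integer solutions iff gcd(2907, 2331) | 359.
Euclid: 2907 = 1·2331 + 576; 2331 = 4·576 + 27; 576 = 21·27 + 9; 27 = 3·9 + 0. gcd = 9; 359 mod 9 = 8. No.

No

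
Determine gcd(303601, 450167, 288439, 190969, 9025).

gcd(303601, 450167): 450167 = 1·303601 + 146566; 303601 = 2·146566 + 10469; 146566 = 14·10469 + 0 → 10469
gcd(10469, 288439): 288439 = 27·10469 + 5776; 10469 = 1·5776 + 4693; 5776 = 1·4693 + 1083; 4693 = 4·1083 + 361; 1083 = 3·361 + 0 → 361
gcd(361, 190969): 190969 = 529·361 + 0 → 361
gcd(361, 9025): 9025 = 25·361 + 0 → 361

361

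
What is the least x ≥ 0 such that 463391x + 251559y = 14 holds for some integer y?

55489

Reduce mod 251559: 463391x ≡ 14 (mod 251559). With g = gcd(463391, 251559) = 1 dividing 14, divide through: 463391x ≡ 14 (mod 251559).
Since gcd(463391, 251559) = 1, x ≡ 14·(463391)⁻¹ ≡ 55489 (mod 251559). Smallest non-negative: 55489.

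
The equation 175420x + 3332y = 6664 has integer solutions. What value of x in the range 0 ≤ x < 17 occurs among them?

0

gcd(175420, 3332) = 196 (Euclid: 175420 = 52·3332 + 2156; 3332 = 1·2156 + 1176; 2156 = 1·1176 + 980; 1176 = 1·980 + 196; 980 = 5·196 + 0), and 196 | 6664.
Extended Euclid: 175420·(-3) + 3332·(158) = 196. Scale by 34: x₀ = -102.
General solution x = x₀ + 17t; reducing mod 17 gives x = 0 (and y = 2).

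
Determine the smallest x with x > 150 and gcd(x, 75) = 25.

75 = 25·3. Any x with gcd(x, 75) = 25 is a multiple of 25, say 25s, with s coprime to 3.
Need s > 150/25, so s ≥ 7. First s ≥ 7 with gcd(s, 3) = 1 is s = 7. Thus x = 25·7 = 175.

175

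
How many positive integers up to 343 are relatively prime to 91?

Prime factors of 91: 7, 13. Count integers ≤ 343 divisible by none of them.
By inclusion–exclusion: 343 − ⌊343/7⌋ − ⌊343/13⌋ + ⌊343/91⌋ = 271.

271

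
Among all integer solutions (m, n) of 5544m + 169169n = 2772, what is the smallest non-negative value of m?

1099

Reduce mod 169169: 5544m ≡ 2772 (mod 169169). With g = gcd(5544, 169169) = 77 dividing 2772, divide through: 72m ≡ 36 (mod 2197).
Since gcd(72, 2197) = 1, m ≡ 36·(72)⁻¹ ≡ 1099 (mod 2197). Smallest non-negative: 1099.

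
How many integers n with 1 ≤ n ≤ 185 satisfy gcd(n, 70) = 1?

Prime factors of 70: 2, 5, 7. Count integers ≤ 185 divisible by none of them.
By inclusion–exclusion: 185 − ⌊185/2⌋ − ⌊185/5⌋ − ⌊185/7⌋ + ⌊185/10⌋ + ⌊185/14⌋ + ⌊185/35⌋ − ⌊185/70⌋ = 64.

64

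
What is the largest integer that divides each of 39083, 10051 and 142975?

gcd(39083, 10051): 39083 = 3·10051 + 8930; 10051 = 1·8930 + 1121; 8930 = 7·1121 + 1083; 1121 = 1·1083 + 38; 1083 = 28·38 + 19; 38 = 2·19 + 0 → 19
gcd(19, 142975): 142975 = 7525·19 + 0 → 19

19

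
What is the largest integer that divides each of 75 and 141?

3

75 = 3 · 5²
141 = 3 · 47
Common: 3 = 3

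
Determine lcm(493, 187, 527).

168113

lcm(493, 187) = 493·187/gcd = 92191/17 = 5423
lcm(5423, 527) = 5423·527/gcd = 2857921/17 = 168113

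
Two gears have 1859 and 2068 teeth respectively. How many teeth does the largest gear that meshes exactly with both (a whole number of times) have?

Euclid: 2068 = 1·1859 + 209; 1859 = 8·209 + 187; 209 = 1·187 + 22; 187 = 8·22 + 11; 22 = 2·11 + 0. Last nonzero remainder: 11.

11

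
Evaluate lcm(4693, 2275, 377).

23816975

lcm(4693, 2275) = 4693·2275/gcd = 10676575/13 = 821275
lcm(821275, 377) = 821275·377/gcd = 309620675/13 = 23816975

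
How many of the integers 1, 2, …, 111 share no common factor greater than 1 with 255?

56

Prime factors of 255: 3, 5, 17. Count integers ≤ 111 divisible by none of them.
By inclusion–exclusion: 111 − ⌊111/3⌋ − ⌊111/5⌋ − ⌊111/17⌋ + ⌊111/15⌋ + ⌊111/51⌋ + ⌊111/85⌋ − ⌊111/255⌋ = 56.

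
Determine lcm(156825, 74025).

156825 = 3² · 5² · 17 · 41; 74025 = 3² · 5² · 7 · 47
max exponents: 3² · 5² · 7 · 17 · 41 · 47 = 51595425

51595425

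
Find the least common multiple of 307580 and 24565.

gcd first: 307580 = 12·24565 + 12800; 24565 = 1·12800 + 11765; 12800 = 1·11765 + 1035; 11765 = 11·1035 + 380; 1035 = 2·380 + 275; 380 = 1·275 + 105; 275 = 2·105 + 65; 105 = 1·65 + 40; 65 = 1·40 + 25; 40 = 1·25 + 15; 25 = 1·15 + 10; 15 = 1·10 + 5; 10 = 2·5 + 0 → gcd = 5
lcm = 307580·24565/gcd = 7555702700/5 = 1511140540

1511140540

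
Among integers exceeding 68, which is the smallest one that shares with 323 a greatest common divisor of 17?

Multiples of 17 above 68: 17·5, 17·6, … . Need the cofactor coprime to 323/17 = 19.
Checking s = 5, 6, … the first with gcd(s, 19) = 1 is s = 5, giving 85.

85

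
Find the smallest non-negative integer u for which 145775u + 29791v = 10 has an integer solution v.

7963

Reduce mod 29791: 145775u ≡ 10 (mod 29791). With g = gcd(145775, 29791) = 1 dividing 10, divide through: 145775u ≡ 10 (mod 29791).
Since gcd(145775, 29791) = 1, u ≡ 10·(145775)⁻¹ ≡ 7963 (mod 29791). Smallest non-negative: 7963.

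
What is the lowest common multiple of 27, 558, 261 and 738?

lcm(27, 558) = 27·558/gcd = 15066/9 = 1674
lcm(1674, 261) = 1674·261/gcd = 436914/9 = 48546
lcm(48546, 738) = 48546·738/gcd = 35826948/18 = 1990386

1990386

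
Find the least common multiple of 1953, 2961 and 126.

183582

1953 = 3² · 7 · 31; 2961 = 3² · 7 · 47; 126 = 2 · 3² · 7
lcm takes max exponent of each prime: 2 · 3² · 7 · 31 · 47 = 183582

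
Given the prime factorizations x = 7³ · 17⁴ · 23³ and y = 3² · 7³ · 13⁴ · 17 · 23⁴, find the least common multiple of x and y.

max exponent per prime: 3² · 7³ · 13⁴ · 17⁴ · 23⁴ = 2060710900083216927

2060710900083216927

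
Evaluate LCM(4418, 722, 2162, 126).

2311007202

lcm(4418, 722) = 4418·722/gcd = 3189796/2 = 1594898
lcm(1594898, 2162) = 1594898·2162/gcd = 3448169476/94 = 36682654
lcm(36682654, 126) = 36682654·126/gcd = 4622014404/2 = 2311007202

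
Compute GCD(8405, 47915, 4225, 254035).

5

8405 = 5 · 41²; 47915 = 5 · 7 · 37²; 4225 = 5² · 13²; 254035 = 5 · 23 · 47²
gcd takes min exponent of each prime: 5 = 5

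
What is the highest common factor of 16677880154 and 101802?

722

Euclid: 16677880154 = 163826·101802 + 65702; 101802 = 1·65702 + 36100; 65702 = 1·36100 + 29602; 36100 = 1·29602 + 6498; 29602 = 4·6498 + 3610; 6498 = 1·3610 + 2888; 3610 = 1·2888 + 722; 2888 = 4·722 + 0. Last nonzero remainder: 722.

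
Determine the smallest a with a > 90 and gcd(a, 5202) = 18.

108

5202 = 18·289. Any a with gcd(a, 5202) = 18 is a multiple of 18, say 18s, with s coprime to 289.
Need s > 90/18, so s ≥ 6. First s ≥ 6 with gcd(s, 289) = 1 is s = 6. Thus a = 18·6 = 108.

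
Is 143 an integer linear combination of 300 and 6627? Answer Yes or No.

gcd(300, 6627): 6627 = 22·300 + 27; 300 = 11·27 + 3; 27 = 9·3 + 0 → 3
3 does not divide 143, so a solution does not exist.

No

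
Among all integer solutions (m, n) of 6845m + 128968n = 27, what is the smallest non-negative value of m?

gcd(6845, 128968) = 1 (Euclid: 128968 = 18·6845 + 5758; 6845 = 1·5758 + 1087; 5758 = 5·1087 + 323; 1087 = 3·323 + 118; 323 = 2·118 + 87; 118 = 1·87 + 31; 87 = 2·31 + 25; 31 = 1·25 + 6; 25 = 4·6 + 1; 6 = 6·1 + 0), and 1 | 27.
Extended Euclid: 6845·(-20763) + 128968·(1102) = 1. Scale by 27: m₀ = -560601.
General solution m = m₀ + 128968t; reducing mod 128968 gives m = 84239 (and n = -4471).

84239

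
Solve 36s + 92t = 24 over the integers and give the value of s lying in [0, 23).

16

gcd(36, 92) = 4 (Euclid: 92 = 2·36 + 20; 36 = 1·20 + 16; 20 = 1·16 + 4; 16 = 4·4 + 0), and 4 | 24.
Extended Euclid: 36·(-5) + 92·(2) = 4. Scale by 6: s₀ = -30.
General solution s = s₀ + 23k; reducing mod 23 gives s = 16 (and t = -6).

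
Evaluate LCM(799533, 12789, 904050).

47532236850

799533 = 3² · 7⁴ · 37; 12789 = 3² · 7² · 29; 904050 = 2 · 3² · 5² · 7² · 41
lcm takes max exponent of each prime: 2 · 3² · 5² · 7⁴ · 29 · 37 · 41 = 47532236850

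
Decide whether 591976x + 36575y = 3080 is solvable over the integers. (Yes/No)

By Bézout, 591976x + 36575y = 3080 has integer solutions iff gcd(591976, 36575) | 3080.
Euclid: 591976 = 16·36575 + 6776; 36575 = 5·6776 + 2695; 6776 = 2·2695 + 1386; 2695 = 1·1386 + 1309; 1386 = 1·1309 + 77; 1309 = 17·77 + 0. gcd = 77; 3080 mod 77 = 0. Yes.

Yes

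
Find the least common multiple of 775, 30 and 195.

60450

775 = 5² · 31; 30 = 2 · 3 · 5; 195 = 3 · 5 · 13
lcm takes max exponent of each prime: 2 · 3 · 5² · 13 · 31 = 60450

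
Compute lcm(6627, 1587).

6627 = 3 · 47²; 1587 = 3 · 23²
max exponents: 3 · 23² · 47² = 3505683

3505683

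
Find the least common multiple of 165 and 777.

165 = 3 · 5 · 11; 777 = 3 · 7 · 37
max exponents: 3 · 5 · 7 · 11 · 37 = 42735

42735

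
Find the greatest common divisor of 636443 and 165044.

1

636443 = 19² · 41 · 43
165044 = 2² · 11³ · 31
Common: 1 = 1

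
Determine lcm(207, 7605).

174915

207 = 3² · 23; 7605 = 3² · 5 · 13²
max exponents: 3² · 5 · 13² · 23 = 174915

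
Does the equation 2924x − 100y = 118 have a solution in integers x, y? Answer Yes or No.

No

By Bézout, 2924x − 100y = 118 has integer solutions iff gcd(2924, 100) | 118.
Euclid: 2924 = 29·100 + 24; 100 = 4·24 + 4; 24 = 6·4 + 0. gcd = 4; 118 mod 4 = 2. No.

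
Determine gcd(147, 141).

147 = 3 · 7²
141 = 3 · 47
Common: 3 = 3

3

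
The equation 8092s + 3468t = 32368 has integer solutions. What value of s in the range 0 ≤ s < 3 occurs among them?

gcd(8092, 3468) = 1156 (Euclid: 8092 = 2·3468 + 1156; 3468 = 3·1156 + 0), and 1156 | 32368.
Extended Euclid: 8092·(1) + 3468·(-2) = 1156. Scale by 28: s₀ = 28.
General solution s = s₀ + 3k; reducing mod 3 gives s = 1 (and t = 7).

1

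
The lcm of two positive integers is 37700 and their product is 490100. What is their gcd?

gcd·lcm = product, so gcd = 490100/37700 = 13.

13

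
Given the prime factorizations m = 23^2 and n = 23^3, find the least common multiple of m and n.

12167

max exponent per prime: 23^3 = 12167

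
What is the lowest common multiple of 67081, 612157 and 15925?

lcm(67081, 612157) = 67081·612157/gcd = 41064103717/49 = 838042933
lcm(838042933, 15925) = 838042933·15925/gcd = 13345833708025/637 = 20951073325

20951073325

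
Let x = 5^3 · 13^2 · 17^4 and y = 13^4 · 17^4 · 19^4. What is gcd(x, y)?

min exponent per shared prime: 13^2 · 17^4 = 14115049

14115049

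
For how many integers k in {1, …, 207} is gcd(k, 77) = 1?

162

Prime factors of 77: 7, 11. Count integers ≤ 207 divisible by none of them.
By inclusion–exclusion: 207 − ⌊207/7⌋ − ⌊207/11⌋ + ⌊207/77⌋ = 162.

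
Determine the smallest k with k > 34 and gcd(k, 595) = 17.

51

595 = 17·35. Any k with gcd(k, 595) = 17 is a multiple of 17, say 17s, with s coprime to 35.
Need s > 34/17, so s ≥ 3. First s ≥ 3 with gcd(s, 35) = 1 is s = 3. Thus k = 17·3 = 51.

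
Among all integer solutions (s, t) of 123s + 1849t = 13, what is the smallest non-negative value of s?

1338

Euclid: 1849 = 15·123 + 4; 123 = 30·4 + 3; 4 = 1·3 + 1; 3 = 3·1 + 0 → gcd = 1; 13 = 1·13.
Back-substitution yields 123·(-466) + 1849·(31) = 1, so one solution is s = -466·13 = -6058, t = 31·13 = 403.
Solutions in s differ by 1849/1 = 1849; the one in [0, 1849) is -6058 mod 1849 = 1338.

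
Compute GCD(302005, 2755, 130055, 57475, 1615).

95

gcd(302005, 2755): 302005 = 109·2755 + 1710; 2755 = 1·1710 + 1045; 1710 = 1·1045 + 665; 1045 = 1·665 + 380; 665 = 1·380 + 285; 380 = 1·285 + 95; 285 = 3·95 + 0 → 95
gcd(95, 130055): 130055 = 1369·95 + 0 → 95
gcd(95, 57475): 57475 = 605·95 + 0 → 95
gcd(95, 1615): 1615 = 17·95 + 0 → 95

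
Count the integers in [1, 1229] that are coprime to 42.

42 = 2·3·7. Inclusion–exclusion on these primes:
1229 − ⌊1229/2⌋ − ⌊1229/3⌋ − ⌊1229/7⌋ + ⌊1229/6⌋ + ⌊1229/14⌋ + ⌊1229/21⌋ − ⌊1229/42⌋ = 351

351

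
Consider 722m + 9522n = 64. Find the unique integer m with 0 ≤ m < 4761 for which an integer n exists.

Reduce mod 9522: 722m ≡ 64 (mod 9522). With g = gcd(722, 9522) = 2 dividing 64, divide through: 361m ≡ 32 (mod 4761).
Since gcd(361, 4761) = 1, m ≡ 32·(361)⁻¹ ≡ 554 (mod 4761). Smallest non-negative: 554.

554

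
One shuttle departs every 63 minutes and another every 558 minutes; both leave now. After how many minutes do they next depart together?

gcd first: 558 = 8·63 + 54; 63 = 1·54 + 9; 54 = 6·9 + 0 → gcd = 9
lcm = 63·558/gcd = 35154/9 = 3906

3906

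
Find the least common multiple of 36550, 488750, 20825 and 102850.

36550 = 2 · 5² · 17 · 43; 488750 = 2 · 5⁴ · 17 · 23; 20825 = 5² · 7² · 17; 102850 = 2 · 5² · 11² · 17
lcm takes max exponent of each prime: 2 · 5⁴ · 7² · 11² · 17 · 23 · 43 = 124605346250

124605346250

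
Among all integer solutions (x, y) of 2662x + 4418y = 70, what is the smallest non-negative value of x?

1663

Reduce mod 4418: 2662x ≡ 70 (mod 4418). With g = gcd(2662, 4418) = 2 dividing 70, divide through: 1331x ≡ 35 (mod 2209).
Since gcd(1331, 2209) = 1, x ≡ 35·(1331)⁻¹ ≡ 1663 (mod 2209). Smallest non-negative: 1663.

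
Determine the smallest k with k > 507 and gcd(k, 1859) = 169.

Multiples of 169 above 507: 169·4, 169·5, … . Need the cofactor coprime to 1859/169 = 11.
Checking s = 4, 5, … the first with gcd(s, 11) = 1 is s = 4, giving 676.

676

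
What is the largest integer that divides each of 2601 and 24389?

Euclid: 24389 = 9·2601 + 980; 2601 = 2·980 + 641; 980 = 1·641 + 339; 641 = 1·339 + 302; 339 = 1·302 + 37; 302 = 8·37 + 6; 37 = 6·6 + 1; 6 = 6·1 + 0. Last nonzero remainder: 1.

1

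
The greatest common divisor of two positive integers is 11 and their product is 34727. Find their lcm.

3157

Since gcd(m,n)·lcm(m,n) = mn, lcm = 34727/11 = 3157.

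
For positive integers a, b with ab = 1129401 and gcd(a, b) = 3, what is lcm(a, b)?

376467

Since gcd(a,b)·lcm(a,b) = ab, lcm = 1129401/3 = 376467.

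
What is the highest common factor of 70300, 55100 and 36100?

70300 = 2² · 5² · 19 · 37; 55100 = 2² · 5² · 19 · 29; 36100 = 2² · 5² · 19²
gcd takes min exponent of each prime: 2² · 5² · 19 = 1900

1900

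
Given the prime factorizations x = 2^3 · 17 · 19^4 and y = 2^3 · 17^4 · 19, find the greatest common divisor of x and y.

2584

min exponent per shared prime: 2^3 · 17 · 19 = 2584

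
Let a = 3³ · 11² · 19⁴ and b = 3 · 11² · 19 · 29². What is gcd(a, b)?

min exponent per shared prime: 3 · 11² · 19 = 6897

6897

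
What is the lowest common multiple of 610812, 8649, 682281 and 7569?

37423785216092508

610812 = 2² · 3² · 19² · 47; 8649 = 3² · 31²; 682281 = 3² · 41 · 43²; 7569 = 3² · 29²
lcm takes max exponent of each prime: 2² · 3² · 19² · 29² · 31² · 41 · 43² · 47 = 37423785216092508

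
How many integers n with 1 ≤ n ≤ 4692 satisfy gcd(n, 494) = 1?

2052

494 = 2·13·19. Inclusion–exclusion on these primes:
4692 − ⌊4692/2⌋ − ⌊4692/13⌋ − ⌊4692/19⌋ + ⌊4692/26⌋ + ⌊4692/38⌋ + ⌊4692/247⌋ − ⌊4692/494⌋ = 2052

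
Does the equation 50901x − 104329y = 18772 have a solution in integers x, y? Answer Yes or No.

Yes

By Bézout, 50901x − 104329y = 18772 has integer solutions iff gcd(50901, 104329) | 18772.
Euclid: 104329 = 2·50901 + 2527; 50901 = 20·2527 + 361; 2527 = 7·361 + 0. gcd = 361; 18772 mod 361 = 0. Yes.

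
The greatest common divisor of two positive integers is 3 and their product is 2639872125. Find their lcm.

879957375

For any two positive integers, gcd × lcm equals their product. Hence lcm = 2639872125 / 3 = 879957375.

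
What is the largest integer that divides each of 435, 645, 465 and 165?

gcd(435, 645): 645 = 1·435 + 210; 435 = 2·210 + 15; 210 = 14·15 + 0 → 15
gcd(15, 465): 465 = 31·15 + 0 → 15
gcd(15, 165): 165 = 11·15 + 0 → 15

15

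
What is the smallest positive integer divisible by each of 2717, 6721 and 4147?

2717 = 11 · 13 · 19; 6721 = 11 · 13 · 47; 4147 = 11 · 13 · 29
lcm takes max exponent of each prime: 11 · 13 · 19 · 29 · 47 = 3703271

3703271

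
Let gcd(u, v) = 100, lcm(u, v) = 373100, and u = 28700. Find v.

1300

u·v = gcd·lcm = 100·373100 = 37310000, so v = 37310000/28700 = 1300.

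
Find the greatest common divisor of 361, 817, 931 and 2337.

19

361 = 19²; 817 = 19 · 43; 931 = 7² · 19; 2337 = 3 · 19 · 41
gcd takes min exponent of each prime: 19 = 19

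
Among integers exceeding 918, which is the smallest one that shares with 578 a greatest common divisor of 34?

578 = 34·17. Any k with gcd(k, 578) = 34 is a multiple of 34, say 34s, with s coprime to 17.
Need s > 918/34, so s ≥ 28. First s ≥ 28 with gcd(s, 17) = 1 is s = 28. Thus k = 34·28 = 952.

952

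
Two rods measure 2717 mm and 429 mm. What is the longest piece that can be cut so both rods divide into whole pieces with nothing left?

2717 = 11 · 13 · 19
429 = 3 · 11 · 13
Common: 11 · 13 = 143

143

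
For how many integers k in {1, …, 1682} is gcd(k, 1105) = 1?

1105 = 5·13·17. Inclusion–exclusion on these primes:
1682 − ⌊1682/5⌋ − ⌊1682/13⌋ − ⌊1682/17⌋ + ⌊1682/65⌋ + ⌊1682/85⌋ + ⌊1682/221⌋ − ⌊1682/1105⌋ = 1169

1169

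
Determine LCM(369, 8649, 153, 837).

lcm(369, 8649) = 369·8649/gcd = 3191481/9 = 354609
lcm(354609, 153) = 354609·153/gcd = 54255177/9 = 6028353
lcm(6028353, 837) = 6028353·837/gcd = 5045731461/279 = 18085059

18085059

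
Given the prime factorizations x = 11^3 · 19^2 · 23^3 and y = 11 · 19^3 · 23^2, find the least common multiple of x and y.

max exponent per prime: 11^3 · 19^3 · 23^3 = 111076545943

111076545943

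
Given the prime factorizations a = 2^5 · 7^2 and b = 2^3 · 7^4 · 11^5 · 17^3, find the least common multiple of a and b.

60792825432416

max exponent per prime: 2^5 · 7^4 · 11^5 · 17^3 = 60792825432416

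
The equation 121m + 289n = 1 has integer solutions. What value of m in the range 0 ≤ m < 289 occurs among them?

43

Reduce mod 289: 121m ≡ 1 (mod 289). With g = gcd(121, 289) = 1 dividing 1, divide through: 121m ≡ 1 (mod 289).
Since gcd(121, 289) = 1, m ≡ 1·(121)⁻¹ ≡ 43 (mod 289). Smallest non-negative: 43.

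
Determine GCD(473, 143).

Euclid: 473 = 3·143 + 44; 143 = 3·44 + 11; 44 = 4·11 + 0. Last nonzero remainder: 11.

11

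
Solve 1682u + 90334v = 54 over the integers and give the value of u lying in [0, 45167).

18475

gcd(1682, 90334) = 2 (Euclid: 90334 = 53·1682 + 1188; 1682 = 1·1188 + 494; 1188 = 2·494 + 200; 494 = 2·200 + 94; 200 = 2·94 + 12; 94 = 7·12 + 10; 12 = 1·10 + 2; 10 = 5·2 + 0), and 2 | 54.
Extended Euclid: 1682·(-7680) + 90334·(143) = 2. Scale by 27: u₀ = -207360.
General solution u = u₀ + 45167t; reducing mod 45167 gives u = 18475 (and v = -344).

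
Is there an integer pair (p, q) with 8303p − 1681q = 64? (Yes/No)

Yes

By Bézout, 8303p − 1681q = 64 has integer solutions iff gcd(8303, 1681) | 64.
Euclid: 8303 = 4·1681 + 1579; 1681 = 1·1579 + 102; 1579 = 15·102 + 49; 102 = 2·49 + 4; 49 = 12·4 + 1; 4 = 4·1 + 0. gcd = 1; 64 mod 1 = 0. Yes.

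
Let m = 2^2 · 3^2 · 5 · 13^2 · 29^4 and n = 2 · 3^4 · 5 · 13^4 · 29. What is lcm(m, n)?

max exponent per prime: 2^2 · 3^4 · 5 · 13^4 · 29^4 = 32725057278420

32725057278420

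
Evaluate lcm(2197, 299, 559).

2172833

2197 = 13³; 299 = 13 · 23; 559 = 13 · 43
lcm takes max exponent of each prime: 13³ · 23 · 43 = 2172833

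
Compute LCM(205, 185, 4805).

7289185

205 = 5 · 41; 185 = 5 · 37; 4805 = 5 · 31²
lcm takes max exponent of each prime: 5 · 31² · 37 · 41 = 7289185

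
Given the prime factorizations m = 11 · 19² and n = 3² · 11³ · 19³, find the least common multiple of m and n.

max exponent per prime: 3² · 11³ · 19³ = 82163961

82163961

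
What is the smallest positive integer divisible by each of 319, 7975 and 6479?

319 = 11 · 29; 7975 = 5² · 11 · 29; 6479 = 11 · 19 · 31
lcm takes max exponent of each prime: 5² · 11 · 19 · 29 · 31 = 4697275

4697275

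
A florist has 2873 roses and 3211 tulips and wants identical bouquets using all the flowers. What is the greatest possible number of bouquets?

169

Euclid: 3211 = 1·2873 + 338; 2873 = 8·338 + 169; 338 = 2·169 + 0. Last nonzero remainder: 169.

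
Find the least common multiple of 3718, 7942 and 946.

57714514

3718 = 2 · 11 · 13²; 7942 = 2 · 11 · 19²; 946 = 2 · 11 · 43
lcm takes max exponent of each prime: 2 · 11 · 13² · 19² · 43 = 57714514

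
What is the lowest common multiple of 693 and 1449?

15939

gcd first: 1449 = 2·693 + 63; 693 = 11·63 + 0 → gcd = 63
lcm = 693·1449/gcd = 1004157/63 = 15939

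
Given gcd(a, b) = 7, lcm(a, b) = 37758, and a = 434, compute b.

Using ab = gcd(a,b)·lcm(a,b) = 7·37758 = 264306, we get b = 264306/434 = 609.

609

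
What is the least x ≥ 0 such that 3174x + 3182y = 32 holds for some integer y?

gcd(3174, 3182) = 2 (Euclid: 3182 = 1·3174 + 8; 3174 = 396·8 + 6; 8 = 1·6 + 2; 6 = 3·2 + 0), and 2 | 32.
Extended Euclid: 3174·(-398) + 3182·(397) = 2. Scale by 16: x₀ = -6368.
General solution x = x₀ + 1591t; reducing mod 1591 gives x = 1587 (and y = -1583).

1587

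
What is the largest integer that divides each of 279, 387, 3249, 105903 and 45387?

9

gcd(279, 387): 387 = 1·279 + 108; 279 = 2·108 + 63; 108 = 1·63 + 45; 63 = 1·45 + 18; 45 = 2·18 + 9; 18 = 2·9 + 0 → 9
gcd(9, 3249): 3249 = 361·9 + 0 → 9
gcd(9, 105903): 105903 = 11767·9 + 0 → 9
gcd(9, 45387): 45387 = 5043·9 + 0 → 9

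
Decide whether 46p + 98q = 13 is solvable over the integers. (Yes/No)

No

By Bézout, 46p + 98q = 13 has integer solutions iff gcd(46, 98) | 13.
Euclid: 98 = 2·46 + 6; 46 = 7·6 + 4; 6 = 1·4 + 2; 4 = 2·2 + 0. gcd = 2; 13 mod 2 = 1. No.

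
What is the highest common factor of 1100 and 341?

Euclid: 1100 = 3·341 + 77; 341 = 4·77 + 33; 77 = 2·33 + 11; 33 = 3·11 + 0. Last nonzero remainder: 11.

11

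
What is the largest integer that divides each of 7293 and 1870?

187

7293 = 3 · 11 · 13 · 17
1870 = 2 · 5 · 11 · 17
Common: 11 · 17 = 187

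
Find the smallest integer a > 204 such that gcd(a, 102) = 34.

238

Multiples of 34 above 204: 34·7, 34·8, … . Need the cofactor coprime to 102/34 = 3.
Checking s = 7, 8, … the first with gcd(s, 3) = 1 is s = 7, giving 238.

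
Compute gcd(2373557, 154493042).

Euclid: 154493042 = 65·2373557 + 211837; 2373557 = 11·211837 + 43350; 211837 = 4·43350 + 38437; 43350 = 1·38437 + 4913; 38437 = 7·4913 + 4046; 4913 = 1·4046 + 867; 4046 = 4·867 + 578; 867 = 1·578 + 289; 578 = 2·289 + 0. Last nonzero remainder: 289.

289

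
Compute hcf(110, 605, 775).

5

gcd(110, 605): 605 = 5·110 + 55; 110 = 2·55 + 0 → 55
gcd(55, 775): 775 = 14·55 + 5; 55 = 11·5 + 0 → 5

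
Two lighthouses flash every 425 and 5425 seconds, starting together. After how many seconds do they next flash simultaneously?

425 = 5² · 17; 5425 = 5² · 7 · 31
max exponents: 5² · 7 · 17 · 31 = 92225

92225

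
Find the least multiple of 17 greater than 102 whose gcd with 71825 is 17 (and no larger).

71825 = 17·4225. Any k with gcd(k, 71825) = 17 is a multiple of 17, say 17s, with s coprime to 4225.
Need s > 102/17, so s ≥ 7. First s ≥ 7 with gcd(s, 4225) = 1 is s = 7. Thus k = 17·7 = 119.

119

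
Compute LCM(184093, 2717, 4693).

184093 = 7² · 13 · 17²; 2717 = 11 · 13 · 19; 4693 = 13 · 19²
lcm takes max exponent of each prime: 7² · 11 · 13 · 17² · 19² = 731033303

731033303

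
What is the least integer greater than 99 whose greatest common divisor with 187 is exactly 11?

gcd(x, 187) = 11 forces 11 | x; write x = 11s. Then gcd(11s, 11·17) = 11·gcd(s, 17), so need gcd(s, 17) = 1.
11s > 99 gives s ≥ 10. The least s ≥ 10 coprime to 17 is 10, so x = 11·10 = 110.

110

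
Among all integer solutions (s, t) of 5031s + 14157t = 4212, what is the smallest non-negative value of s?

74

Reduce mod 14157: 5031s ≡ 4212 (mod 14157). With g = gcd(5031, 14157) = 117 dividing 4212, divide through: 43s ≡ 36 (mod 121).
Since gcd(43, 121) = 1, s ≡ 36·(43)⁻¹ ≡ 74 (mod 121). Smallest non-negative: 74.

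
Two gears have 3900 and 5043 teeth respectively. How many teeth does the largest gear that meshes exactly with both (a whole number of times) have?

3900 = 2² · 3 · 5² · 13
5043 = 3 · 41²
Common: 3 = 3

3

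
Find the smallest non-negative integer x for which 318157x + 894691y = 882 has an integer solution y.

13380

Reduce mod 894691: 318157x ≡ 882 (mod 894691). With g = gcd(318157, 894691) = 49 dividing 882, divide through: 6493x ≡ 18 (mod 18259).
Since gcd(6493, 18259) = 1, x ≡ 18·(6493)⁻¹ ≡ 13380 (mod 18259). Smallest non-negative: 13380.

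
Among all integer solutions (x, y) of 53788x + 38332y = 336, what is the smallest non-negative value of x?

625

Reduce mod 38332: 53788x ≡ 336 (mod 38332). With g = gcd(53788, 38332) = 28 dividing 336, divide through: 1921x ≡ 12 (mod 1369).
Since gcd(1921, 1369) = 1, x ≡ 12·(1921)⁻¹ ≡ 625 (mod 1369). Smallest non-negative: 625.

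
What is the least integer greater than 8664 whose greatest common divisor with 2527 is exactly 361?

gcd(t, 2527) = 361 forces 361 | t; write t = 361s. Then gcd(361s, 361·7) = 361·gcd(s, 7), so need gcd(s, 7) = 1.
361s > 8664 gives s ≥ 25. The least s ≥ 25 coprime to 7 is 25, so t = 361·25 = 9025.

9025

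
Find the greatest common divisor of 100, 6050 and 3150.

gcd(100, 6050): 6050 = 60·100 + 50; 100 = 2·50 + 0 → 50
gcd(50, 3150): 3150 = 63·50 + 0 → 50

50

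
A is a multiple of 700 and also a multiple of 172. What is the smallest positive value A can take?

700 = 2² · 5² · 7; 172 = 2² · 43
max exponents: 2² · 5² · 7 · 43 = 30100

30100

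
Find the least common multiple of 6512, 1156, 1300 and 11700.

5504756400

6512 = 2⁴ · 11 · 37; 1156 = 2² · 17²; 1300 = 2² · 5² · 13; 11700 = 2² · 3² · 5² · 13
lcm takes max exponent of each prime: 2⁴ · 3² · 5² · 11 · 13 · 17² · 37 = 5504756400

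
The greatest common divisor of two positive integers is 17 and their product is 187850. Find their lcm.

11050

gcd·lcm = product, so lcm = 187850/17 = 11050.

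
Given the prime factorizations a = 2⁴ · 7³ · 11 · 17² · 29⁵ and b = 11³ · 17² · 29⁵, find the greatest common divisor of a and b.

65204942671

min exponent per shared prime: 11 · 17² · 29⁵ = 65204942671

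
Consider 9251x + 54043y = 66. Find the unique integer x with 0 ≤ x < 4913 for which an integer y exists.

Reduce mod 54043: 9251x ≡ 66 (mod 54043). With g = gcd(9251, 54043) = 11 dividing 66, divide through: 841x ≡ 6 (mod 4913).
Since gcd(841, 4913) = 1, x ≡ 6·(841)⁻¹ ≡ 2623 (mod 4913). Smallest non-negative: 2623.

2623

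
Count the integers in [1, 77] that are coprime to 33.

33 = 3·11. Inclusion–exclusion on these primes:
77 − ⌊77/3⌋ − ⌊77/11⌋ + ⌊77/33⌋ = 47

47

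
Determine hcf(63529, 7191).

Euclid: 63529 = 8·7191 + 6001; 7191 = 1·6001 + 1190; 6001 = 5·1190 + 51; 1190 = 23·51 + 17; 51 = 3·17 + 0. Last nonzero remainder: 17.

17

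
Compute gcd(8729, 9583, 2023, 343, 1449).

gcd(8729, 9583): 9583 = 1·8729 + 854; 8729 = 10·854 + 189; 854 = 4·189 + 98; 189 = 1·98 + 91; 98 = 1·91 + 7; 91 = 13·7 + 0 → 7
gcd(7, 2023): 2023 = 289·7 + 0 → 7
gcd(7, 343): 343 = 49·7 + 0 → 7
gcd(7, 1449): 1449 = 207·7 + 0 → 7

7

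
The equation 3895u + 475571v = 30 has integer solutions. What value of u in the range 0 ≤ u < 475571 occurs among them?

gcd(3895, 475571) = 1 (Euclid: 475571 = 122·3895 + 381; 3895 = 10·381 + 85; 381 = 4·85 + 41; 85 = 2·41 + 3; 41 = 13·3 + 2; 3 = 1·2 + 1; 2 = 2·1 + 0), and 1 | 30.
Extended Euclid: 3895·(162268) + 475571·(-1329) = 1. Scale by 30: u₀ = 4868040.
General solution u = u₀ + 475571t; reducing mod 475571 gives u = 112330 (and v = -920).

112330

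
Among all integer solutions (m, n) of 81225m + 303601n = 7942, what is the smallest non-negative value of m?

30

gcd(81225, 303601) = 361 (Euclid: 303601 = 3·81225 + 59926; 81225 = 1·59926 + 21299; 59926 = 2·21299 + 17328; 21299 = 1·17328 + 3971; 17328 = 4·3971 + 1444; 3971 = 2·1444 + 1083; 1444 = 1·1083 + 361; 1083 = 3·361 + 0), and 361 | 7942.
Extended Euclid: 81225·(-228) + 303601·(61) = 361. Scale by 22: m₀ = -5016.
General solution m = m₀ + 841t; reducing mod 841 gives m = 30 (and n = -8).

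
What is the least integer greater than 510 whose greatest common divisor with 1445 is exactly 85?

595

1445 = 85·17. Any a with gcd(a, 1445) = 85 is a multiple of 85, say 85s, with s coprime to 17.
Need s > 510/85, so s ≥ 7. First s ≥ 7 with gcd(s, 17) = 1 is s = 7. Thus a = 85·7 = 595.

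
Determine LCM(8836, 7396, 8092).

8836 = 2² · 47²; 7396 = 2² · 43²; 8092 = 2² · 7 · 17²
lcm takes max exponent of each prime: 2² · 7 · 17² · 43² · 47² = 33051296572

33051296572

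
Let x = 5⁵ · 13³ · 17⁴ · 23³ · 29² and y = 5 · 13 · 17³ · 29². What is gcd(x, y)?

268569145

min exponent per shared prime: 5 · 13 · 17³ · 29² = 268569145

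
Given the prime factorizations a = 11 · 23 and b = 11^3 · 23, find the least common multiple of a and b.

30613

max exponent per prime: 11^3 · 23 = 30613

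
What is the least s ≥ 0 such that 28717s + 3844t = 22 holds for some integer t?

Euclid: 28717 = 7·3844 + 1809; 3844 = 2·1809 + 226; 1809 = 8·226 + 1; 226 = 226·1 + 0 → gcd = 1; 22 = 1·22.
Back-substitution yields 28717·(17) + 3844·(-127) = 1, so one solution is s = 17·22 = 374, t = -127·22 = -2794.
Solutions in s differ by 3844/1 = 3844; the one in [0, 3844) is 374 mod 3844 = 374.

374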